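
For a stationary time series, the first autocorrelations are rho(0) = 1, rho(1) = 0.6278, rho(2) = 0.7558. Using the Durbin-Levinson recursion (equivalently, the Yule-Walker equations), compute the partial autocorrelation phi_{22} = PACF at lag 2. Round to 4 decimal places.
\phi_{22} = 0.5969

The PACF at lag k is phi_{kk}, the last component of the solution
to the Yule-Walker system G_k phi = r_k where
  (G_k)_{ij} = rho(|i - j|), (r_k)_i = rho(i), i,j = 1..k.
Equivalently, Durbin-Levinson gives phi_{kk} iteratively:
  phi_{11} = rho(1)
  phi_{kk} = [rho(k) - sum_{j=1..k-1} phi_{k-1,j} rho(k-j)]
            / [1 - sum_{j=1..k-1} phi_{k-1,j} rho(j)],
  phi_{k,j} = phi_{k-1,j} - phi_{kk} phi_{k-1,k-j},  j = 1..k-1.
Step k = 1:
  phi_11 = rho(1) = 0.6278.
Step k = 2:
  phi_22 = [rho(2) - phi_11 rho(1)] / [1 - phi_11 rho(1)] = [0.7558 - (0.6278)(0.6278)] / [1 - (0.6278)(0.6278)]
         = 0.36166716 / 0.60586716 = 0.5969.
Therefore phi_{22} = 0.5969.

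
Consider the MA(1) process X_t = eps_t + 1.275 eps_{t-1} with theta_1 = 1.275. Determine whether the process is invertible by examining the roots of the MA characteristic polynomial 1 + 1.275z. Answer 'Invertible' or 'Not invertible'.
\text{Not invertible}

The MA(q) characteristic polynomial is P(z) = 1 + 1.275z.
Invertibility requires all roots to lie outside the unit circle, i.e. |z| > 1 for every root.
This is linear in z: 1 + (1.275) z = 0  =>  z = -1/(1.275) = -0.784314,  |z| = 0.784314.
Moduli of all roots: 0.7843.
All moduli strictly greater than 1? No.
Verdict: Not invertible.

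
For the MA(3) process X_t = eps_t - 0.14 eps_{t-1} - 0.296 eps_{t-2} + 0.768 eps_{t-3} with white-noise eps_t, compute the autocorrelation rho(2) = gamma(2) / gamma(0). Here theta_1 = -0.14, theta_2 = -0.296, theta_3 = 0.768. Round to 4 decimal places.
\rho(2) = -0.2378

For an MA(q) process with theta_0 = 1, the autocovariance is
  gamma(k) = sigma^2 * sum_{i=0..q-k} theta_i * theta_{i+k},
and rho(k) = gamma(k) / gamma(0). Sigma^2 cancels.
  numerator   = (1)*(-0.296) + (-0.14)*(0.768) = -0.40352.
  denominator = (1)^2 + (-0.14)^2 + (-0.296)^2 + (0.768)^2 = 1.69704.
  rho(2) = -0.40352 / 1.69704 = -0.2378.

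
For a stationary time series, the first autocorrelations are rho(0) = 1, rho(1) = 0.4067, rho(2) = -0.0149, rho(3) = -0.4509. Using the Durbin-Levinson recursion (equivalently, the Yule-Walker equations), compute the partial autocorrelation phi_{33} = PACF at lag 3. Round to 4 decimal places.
\phi_{33} = -0.4470

The PACF at lag k is phi_{kk}, the last component of the solution
to the Yule-Walker system G_k phi = r_k where
  (G_k)_{ij} = rho(|i - j|), (r_k)_i = rho(i), i,j = 1..k.
Equivalently, Durbin-Levinson gives phi_{kk} iteratively:
  phi_{11} = rho(1)
  phi_{kk} = [rho(k) - sum_{j=1..k-1} phi_{k-1,j} rho(k-j)]
            / [1 - sum_{j=1..k-1} phi_{k-1,j} rho(j)],
  phi_{k,j} = phi_{k-1,j} - phi_{kk} phi_{k-1,k-j},  j = 1..k-1.
Step k = 1:
  phi_11 = rho(1) = 0.4067.
Step k = 2:
  phi_22 = [rho(2) - phi_11 rho(1)] / [1 - phi_11 rho(1)] = [-0.0149 - (0.4067)(0.4067)] / [1 - (0.4067)(0.4067)]
         = -0.18030489 / 0.83459511 = -0.216039.
  Update: phi_21 = phi_11 - phi_22 phi_11 = 0.4067 - (-0.216039)(0.4067) = 0.494563.
Step k = 3:
  phi_33 = [rho(3) - phi_21 rho(2) - phi_22 rho(1)] / [1 - phi_21 rho(1) - phi_22 rho(2)]
    numerator   = -0.4509 - (0.494563)(-0.0149) - (-0.216039)(0.4067) = -0.35566805
    denominator = 1 - (0.494563)(0.4067) - (-0.216039)(-0.0149) = 0.79564227
  phi_33 = -0.35566805 / 0.79564227 = -0.447.
Therefore phi_{33} = -0.4470.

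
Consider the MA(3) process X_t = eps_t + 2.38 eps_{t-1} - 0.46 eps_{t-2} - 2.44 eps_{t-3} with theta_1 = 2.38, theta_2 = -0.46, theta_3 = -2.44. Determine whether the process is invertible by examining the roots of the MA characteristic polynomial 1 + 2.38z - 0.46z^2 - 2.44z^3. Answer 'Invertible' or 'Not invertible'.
\text{Not invertible}

The MA(q) characteristic polynomial is P(z) = 1 + 2.38z - 0.46z^2 - 2.44z^3.
Invertibility requires all roots to lie outside the unit circle, i.e. |z| > 1 for every root.
Degree 3: look for a simple real root z0 first, then factor out (1 - z/z0) and solve the remaining quadratic.
Testing z0 = -0.5: P(-0.5) = 1 + (2.38)(-0.5) + (-0.46)(-0.5)^2 + (-2.44)(-0.5)^3
  = 1 + (-1.19) + (-0.115) + (0.305) = 0.  So z_0 = -0.5 is a root, |z_0| = 0.5.
Divide out the factor (1 + 2 z) = (1 - z/z0) (since 1/z0 = -2):
  P(z) = (1 + 2 z)(1 + (0.38) z + (-1.22) z^2)
  [check: z-coef 0.38 - (-2) = 2.38; z^2-coef -1.22 - (-2)(0.38) = -0.46; z^3-coef -(-2)(-1.22) = -2.44.]
Remaining roots from the quadratic factor 1 + (0.38) z + (-1.22) z^2:
  Set 1 + (0.38) z + (-1.22) z^2 = 0, i.e. a z^2 + b z + c = 0 with a = -1.22, b = 0.38, c = 1.
  Discriminant D = b^2 - 4ac = (0.38)^2 - 4*(-1.22)*1 = 0.1444 - (-4.88) = 5.0244.
  D >= 0, so the roots are real: z = (-b +/- sqrt(D)) / (2a) = (-0.38 +/- 2.241517) / (-2.44).
    z_1 = (-0.38 + 2.241517) / (-2.44) = -0.7629,   |z_1| = 0.7629.
    z_2 = (-0.38 - 2.241517) / (-2.44) = 1.0744,   |z_2| = 1.0744.
Moduli of all roots: 0.5000, 0.7629, 1.0744.
All moduli strictly greater than 1? No.
Verdict: Not invertible.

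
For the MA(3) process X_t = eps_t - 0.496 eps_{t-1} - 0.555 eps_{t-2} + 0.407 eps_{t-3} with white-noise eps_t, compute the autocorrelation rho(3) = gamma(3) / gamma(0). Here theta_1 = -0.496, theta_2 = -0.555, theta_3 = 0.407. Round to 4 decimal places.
\rho(3) = 0.2367

For an MA(q) process with theta_0 = 1, the autocovariance is
  gamma(k) = sigma^2 * sum_{i=0..q-k} theta_i * theta_{i+k},
and rho(k) = gamma(k) / gamma(0). Sigma^2 cancels.
  numerator   = (1)*(0.407) = 0.407.
  denominator = (1)^2 + (-0.496)^2 + (-0.555)^2 + (0.407)^2 = 1.71969.
  rho(3) = 0.407 / 1.71969 = 0.2367.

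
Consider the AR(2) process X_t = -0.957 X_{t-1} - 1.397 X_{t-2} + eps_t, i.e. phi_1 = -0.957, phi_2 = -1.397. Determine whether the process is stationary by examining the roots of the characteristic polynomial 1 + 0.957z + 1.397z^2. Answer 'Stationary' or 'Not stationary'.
\text{Not stationary}

The AR(p) characteristic polynomial is P(z) = 1 + 0.957z + 1.397z^2.
Stationarity requires all roots to lie outside the unit circle, i.e. |z| > 1 for every root.
Set 1 + (0.957) z + (1.397) z^2 = 0, i.e. a z^2 + b z + c = 0 with a = 1.397, b = 0.957, c = 1.
Discriminant D = b^2 - 4ac = (0.957)^2 - 4*(1.397)*1 = 0.915849 - (5.588) = -4.672151.
D < 0, so the roots are the complex-conjugate pair z = (-b +/- i sqrt(-D)) / (2a) = -0.3425 +/- 0.7736i.
For a conjugate pair |z|^2 = z * conj(z) = (product of roots) = c/a = 1/(1.397) = 0.71582, so |z| = sqrt(0.71582) = 0.8461 for both roots.
Moduli of all roots: 0.8461, 0.8461.
All moduli strictly greater than 1? No.
Verdict: Not stationary.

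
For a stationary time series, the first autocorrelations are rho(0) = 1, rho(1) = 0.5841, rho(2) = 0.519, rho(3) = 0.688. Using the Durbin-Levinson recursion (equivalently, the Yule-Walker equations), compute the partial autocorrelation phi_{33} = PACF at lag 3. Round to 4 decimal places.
\phi_{33} = 0.5059

The PACF at lag k is phi_{kk}, the last component of the solution
to the Yule-Walker system G_k phi = r_k where
  (G_k)_{ij} = rho(|i - j|), (r_k)_i = rho(i), i,j = 1..k.
Equivalently, Durbin-Levinson gives phi_{kk} iteratively:
  phi_{11} = rho(1)
  phi_{kk} = [rho(k) - sum_{j=1..k-1} phi_{k-1,j} rho(k-j)]
            / [1 - sum_{j=1..k-1} phi_{k-1,j} rho(j)],
  phi_{k,j} = phi_{k-1,j} - phi_{kk} phi_{k-1,k-j},  j = 1..k-1.
Step k = 1:
  phi_11 = rho(1) = 0.5841.
Step k = 2:
  phi_22 = [rho(2) - phi_11 rho(1)] / [1 - phi_11 rho(1)] = [0.519 - (0.5841)(0.5841)] / [1 - (0.5841)(0.5841)]
         = 0.17782719 / 0.65882719 = 0.269915.
  Update: phi_21 = phi_11 - phi_22 phi_11 = 0.5841 - (0.269915)(0.5841) = 0.426443.
Step k = 3:
  phi_33 = [rho(3) - phi_21 rho(2) - phi_22 rho(1)] / [1 - phi_21 rho(1) - phi_22 rho(2)]
    numerator   = 0.688 - (0.426443)(0.519) - (0.269915)(0.5841) = 0.30901898
    denominator = 1 - (0.426443)(0.5841) - (0.269915)(0.519) = 0.610829
  phi_33 = 0.30901898 / 0.610829 = 0.5059.
Therefore phi_{33} = 0.5059.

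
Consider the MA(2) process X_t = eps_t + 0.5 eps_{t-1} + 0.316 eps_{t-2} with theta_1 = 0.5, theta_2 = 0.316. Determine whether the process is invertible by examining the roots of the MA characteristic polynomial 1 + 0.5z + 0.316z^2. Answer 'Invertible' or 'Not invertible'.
\text{Invertible}

The MA(q) characteristic polynomial is P(z) = 1 + 0.5z + 0.316z^2.
Invertibility requires all roots to lie outside the unit circle, i.e. |z| > 1 for every root.
Set 1 + (0.5) z + (0.316) z^2 = 0, i.e. a z^2 + b z + c = 0 with a = 0.316, b = 0.5, c = 1.
Discriminant D = b^2 - 4ac = (0.5)^2 - 4*(0.316)*1 = 0.25 - (1.264) = -1.014.
D < 0, so the roots are the complex-conjugate pair z = (-b +/- i sqrt(-D)) / (2a) = -0.7911 +/- 1.5933i.
For a conjugate pair |z|^2 = z * conj(z) = (product of roots) = c/a = 1/(0.316) = 3.164557, so |z| = sqrt(3.164557) = 1.7789 for both roots.
Moduli of all roots: 1.7789, 1.7789.
All moduli strictly greater than 1? Yes.
Verdict: Invertible.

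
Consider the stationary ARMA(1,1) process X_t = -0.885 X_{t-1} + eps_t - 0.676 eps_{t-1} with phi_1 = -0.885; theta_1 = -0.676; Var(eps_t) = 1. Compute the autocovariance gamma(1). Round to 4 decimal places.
\gamma(1) = -11.5091

Multiply the model equation by X_{t-k} and take expectations. With theta_0 = psi_0 = 1 and psi_j the MA(infinity) weights, this gives
  gamma(k) - sum_i phi_i gamma(k-i) = c_k,
  c_k = sigma^2 * sum_{j=k..q} theta_j psi_{j-k}   (c_k = 0 for k > q),
using gamma(-m) = gamma(m).
psi-weights needed (psi_j = theta_j + sum_i phi_i psi_{j-i}):
  psi_1 = theta_1 + phi_1 = -0.676 + (-0.885) = -1.561
Right-hand sides:
  c_0 = sigma^2 (1 + theta_1 psi_1) = 1 * (1 + (-0.676)(-1.561)) = 1 * 2.055236 = 2.055236
  c_1 = sigma^2 theta_1 = 1 * (-0.676) = -0.676
  c_2 = 0
Equations for k = 0 and k = 1 (AR order 1):
  gamma(0) = phi_1 gamma(1) + c_0
  gamma(1) = phi_1 gamma(0) + c_1
Substituting the second into the first: gamma(0) (1 - phi_1^2) = c_0 + phi_1 c_1, so
  gamma(0) = (c_0 + phi_1 c_1) / (1 - phi_1^2) = (2.055236 + (-0.885)(-0.676)) / (1 - (-0.885)^2) = 2.653496 / 0.216775 = 12.240784.
  gamma(1) = phi_1 gamma(0) + c_1 = (-0.885)(12.240784) + (-0.676) = -11.509094.
Therefore gamma(1) = -11.5091 (to 4 decimal places).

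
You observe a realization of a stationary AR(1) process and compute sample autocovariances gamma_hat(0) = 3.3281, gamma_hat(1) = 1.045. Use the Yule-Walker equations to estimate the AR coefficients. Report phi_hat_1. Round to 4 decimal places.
\hat\phi_{1} = 0.3140

The Yule-Walker equations for an AR(p) process read, in matrix form,
  Gamma_p phi = r_p,   with   (Gamma_p)_{ij} = gamma(|i - j|),
                       (r_p)_i = gamma(i),   i,j = 1..p.
Substitute the sample gammas (Toeplitz matrix and right-hand side of size 1):
  Gamma_p = [[3.3281]]
  r_p     = [1.045]
With p = 1 this is the single equation gamma(0) phi_1 = gamma(1):
  phi_hat_1 = gamma(1) / gamma(0) = 1.045 / 3.3281 = 0.3140.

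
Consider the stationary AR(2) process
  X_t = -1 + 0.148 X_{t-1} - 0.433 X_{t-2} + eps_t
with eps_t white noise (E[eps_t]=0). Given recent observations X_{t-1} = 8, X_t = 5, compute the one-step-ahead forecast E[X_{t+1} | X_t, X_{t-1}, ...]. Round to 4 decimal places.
E[X_{t+1} \mid \mathcal F_t] = -3.7240

For an AR(p) model X_t = c + sum_i phi_i X_{t-i} + eps_t, the
one-step-ahead conditional mean is
  E[X_{t+1} | X_t, ...] = c + sum_i phi_i X_{t+1-i}.
Substitute known values:
  E[X_{t+1} | ...] = -1 + (0.148) * (5) + (-0.433) * (8)
                   = -3.7240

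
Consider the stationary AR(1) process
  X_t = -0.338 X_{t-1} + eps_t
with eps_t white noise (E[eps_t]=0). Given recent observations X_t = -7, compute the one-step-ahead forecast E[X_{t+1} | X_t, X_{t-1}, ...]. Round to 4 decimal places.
E[X_{t+1} \mid \mathcal F_t] = 2.3660

For an AR(p) model X_t = c + sum_i phi_i X_{t-i} + eps_t, the
one-step-ahead conditional mean is
  E[X_{t+1} | X_t, ...] = c + sum_i phi_i X_{t+1-i}.
Substitute known values:
  E[X_{t+1} | ...] = (-0.338) * (-7)
                   = 2.3660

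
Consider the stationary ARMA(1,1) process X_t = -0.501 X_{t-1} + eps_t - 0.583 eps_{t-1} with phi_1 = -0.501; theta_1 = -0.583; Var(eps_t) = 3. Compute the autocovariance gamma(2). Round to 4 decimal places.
\gamma(2) = 2.8106

Multiply the model equation by X_{t-k} and take expectations. With theta_0 = psi_0 = 1 and psi_j the MA(infinity) weights, this gives
  gamma(k) - sum_i phi_i gamma(k-i) = c_k,
  c_k = sigma^2 * sum_{j=k..q} theta_j psi_{j-k}   (c_k = 0 for k > q),
using gamma(-m) = gamma(m).
psi-weights needed (psi_j = theta_j + sum_i phi_i psi_{j-i}):
  psi_1 = theta_1 + phi_1 = -0.583 + (-0.501) = -1.084
Right-hand sides:
  c_0 = sigma^2 (1 + theta_1 psi_1) = 3 * (1 + (-0.583)(-1.084)) = 3 * 1.631972 = 4.895916
  c_1 = sigma^2 theta_1 = 3 * (-0.583) = -1.749
  c_2 = 0
Equations for k = 0 and k = 1 (AR order 1):
  gamma(0) = phi_1 gamma(1) + c_0
  gamma(1) = phi_1 gamma(0) + c_1
Substituting the second into the first: gamma(0) (1 - phi_1^2) = c_0 + phi_1 c_1, so
  gamma(0) = (c_0 + phi_1 c_1) / (1 - phi_1^2) = (4.895916 + (-0.501)(-1.749)) / (1 - (-0.501)^2) = 5.772165 / 0.748999 = 7.706506.
  gamma(1) = phi_1 gamma(0) + c_1 = (-0.501)(7.706506) + (-1.749) = -5.609959.
For k = 2 (> q): gamma(2) = phi_1 gamma(1) = (-0.501)(-5.609959) = 2.81059.
Therefore gamma(2) = 2.8106 (to 4 decimal places).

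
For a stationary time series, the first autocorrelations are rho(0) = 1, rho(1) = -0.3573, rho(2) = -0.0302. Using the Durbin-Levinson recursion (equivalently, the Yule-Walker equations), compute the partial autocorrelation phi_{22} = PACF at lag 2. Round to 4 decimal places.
\phi_{22} = -0.1810

The PACF at lag k is phi_{kk}, the last component of the solution
to the Yule-Walker system G_k phi = r_k where
  (G_k)_{ij} = rho(|i - j|), (r_k)_i = rho(i), i,j = 1..k.
Equivalently, Durbin-Levinson gives phi_{kk} iteratively:
  phi_{11} = rho(1)
  phi_{kk} = [rho(k) - sum_{j=1..k-1} phi_{k-1,j} rho(k-j)]
            / [1 - sum_{j=1..k-1} phi_{k-1,j} rho(j)],
  phi_{k,j} = phi_{k-1,j} - phi_{kk} phi_{k-1,k-j},  j = 1..k-1.
Step k = 1:
  phi_11 = rho(1) = -0.3573.
Step k = 2:
  phi_22 = [rho(2) - phi_11 rho(1)] / [1 - phi_11 rho(1)] = [-0.0302 - (-0.3573)(-0.3573)] / [1 - (-0.3573)(-0.3573)]
         = -0.15786329 / 0.87233671 = -0.181.
Therefore phi_{22} = -0.1810.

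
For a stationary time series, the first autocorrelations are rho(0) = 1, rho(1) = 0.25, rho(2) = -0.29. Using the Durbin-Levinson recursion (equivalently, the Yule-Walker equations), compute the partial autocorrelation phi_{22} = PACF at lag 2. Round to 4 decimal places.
\phi_{22} = -0.3760

The PACF at lag k is phi_{kk}, the last component of the solution
to the Yule-Walker system G_k phi = r_k where
  (G_k)_{ij} = rho(|i - j|), (r_k)_i = rho(i), i,j = 1..k.
Equivalently, Durbin-Levinson gives phi_{kk} iteratively:
  phi_{11} = rho(1)
  phi_{kk} = [rho(k) - sum_{j=1..k-1} phi_{k-1,j} rho(k-j)]
            / [1 - sum_{j=1..k-1} phi_{k-1,j} rho(j)],
  phi_{k,j} = phi_{k-1,j} - phi_{kk} phi_{k-1,k-j},  j = 1..k-1.
Step k = 1:
  phi_11 = rho(1) = 0.25.
Step k = 2:
  phi_22 = [rho(2) - phi_11 rho(1)] / [1 - phi_11 rho(1)] = [-0.29 - (0.25)(0.25)] / [1 - (0.25)(0.25)]
         = -0.3525 / 0.9375 = -0.376.
Therefore phi_{22} = -0.3760.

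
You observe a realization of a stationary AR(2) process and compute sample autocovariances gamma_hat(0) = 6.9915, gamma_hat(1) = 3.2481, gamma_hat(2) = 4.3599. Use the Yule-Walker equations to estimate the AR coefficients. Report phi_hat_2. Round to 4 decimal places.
\hat\phi_{2} = 0.5200

The Yule-Walker equations for an AR(p) process read, in matrix form,
  Gamma_p phi = r_p,   with   (Gamma_p)_{ij} = gamma(|i - j|),
                       (r_p)_i = gamma(i),   i,j = 1..p.
Substitute the sample gammas (Toeplitz matrix and right-hand side of size 2):
  Gamma_p = [[6.9915, 3.2481], [3.2481, 6.9915]]
  r_p     = [3.2481, 4.3599]
Written out:
  6.9915 phi_1 + 3.2481 phi_2 = 3.2481
  3.2481 phi_1 + 6.9915 phi_2 = 4.3599
Solve by Cramer's rule:
  det = gamma(0)^2 - gamma(1)^2 = (6.9915)^2 - (3.2481)^2 = 48.88107225 - 10.55015361 = 38.33091864
  phi_hat_1 = [gamma(1) gamma(0) - gamma(1) gamma(2)] / det = [(3.2481)(6.9915) - (3.2481)(4.3599)] / 38.33091864 = 8.54769996 / 38.33091864 = 0.223
  phi_hat_2 = [gamma(0) gamma(2) - gamma(1)^2] / det = [(6.9915)(4.3599) - (3.2481)^2] / 38.33091864 = 19.93208724 / 38.33091864 = 0.52
So phi_hat = [0.2230, 0.5200].
Therefore phi_hat_2 = 0.5200.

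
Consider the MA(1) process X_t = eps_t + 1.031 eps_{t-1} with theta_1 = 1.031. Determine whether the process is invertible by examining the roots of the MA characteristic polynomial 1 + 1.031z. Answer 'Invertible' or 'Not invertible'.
\text{Not invertible}

The MA(q) characteristic polynomial is P(z) = 1 + 1.031z.
Invertibility requires all roots to lie outside the unit circle, i.e. |z| > 1 for every root.
This is linear in z: 1 + (1.031) z = 0  =>  z = -1/(1.031) = -0.969932,  |z| = 0.969932.
Moduli of all roots: 0.9699.
All moduli strictly greater than 1? No.
Verdict: Not invertible.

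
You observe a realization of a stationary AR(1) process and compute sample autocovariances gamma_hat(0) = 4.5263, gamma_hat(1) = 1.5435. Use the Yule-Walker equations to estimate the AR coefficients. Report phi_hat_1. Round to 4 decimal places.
\hat\phi_{1} = 0.3410

The Yule-Walker equations for an AR(p) process read, in matrix form,
  Gamma_p phi = r_p,   with   (Gamma_p)_{ij} = gamma(|i - j|),
                       (r_p)_i = gamma(i),   i,j = 1..p.
Substitute the sample gammas (Toeplitz matrix and right-hand side of size 1):
  Gamma_p = [[4.5263]]
  r_p     = [1.5435]
With p = 1 this is the single equation gamma(0) phi_1 = gamma(1):
  phi_hat_1 = gamma(1) / gamma(0) = 1.5435 / 4.5263 = 0.3410.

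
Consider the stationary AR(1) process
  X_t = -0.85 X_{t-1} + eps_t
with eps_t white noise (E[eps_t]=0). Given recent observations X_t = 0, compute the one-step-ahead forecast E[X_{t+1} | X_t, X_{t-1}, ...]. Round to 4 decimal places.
E[X_{t+1} \mid \mathcal F_t] = 0.0000

For an AR(p) model X_t = c + sum_i phi_i X_{t-i} + eps_t, the
one-step-ahead conditional mean is
  E[X_{t+1} | X_t, ...] = c + sum_i phi_i X_{t+1-i}.
Substitute known values:
  E[X_{t+1} | ...] = (-0.85) * (0)
                   = 0.0000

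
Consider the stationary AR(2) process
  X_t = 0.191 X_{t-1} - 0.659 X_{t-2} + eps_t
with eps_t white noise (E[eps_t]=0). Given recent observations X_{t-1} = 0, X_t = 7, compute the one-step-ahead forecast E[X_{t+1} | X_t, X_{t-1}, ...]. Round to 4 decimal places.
E[X_{t+1} \mid \mathcal F_t] = 1.3370

For an AR(p) model X_t = c + sum_i phi_i X_{t-i} + eps_t, the
one-step-ahead conditional mean is
  E[X_{t+1} | X_t, ...] = c + sum_i phi_i X_{t+1-i}.
Substitute known values:
  E[X_{t+1} | ...] = (0.191) * (7) + (-0.659) * (0)
                   = 1.3370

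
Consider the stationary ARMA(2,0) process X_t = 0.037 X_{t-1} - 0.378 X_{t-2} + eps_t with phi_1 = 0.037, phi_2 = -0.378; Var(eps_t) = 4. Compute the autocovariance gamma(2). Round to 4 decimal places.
\gamma(2) = -1.7607

Multiply the model equation by X_{t-k} and take expectations. With theta_0 = psi_0 = 1 and psi_j the MA(infinity) weights, this gives
  gamma(k) - sum_i phi_i gamma(k-i) = c_k,
  c_k = sigma^2 * sum_{j=k..q} theta_j psi_{j-k}   (c_k = 0 for k > q),
using gamma(-m) = gamma(m).
Pure AR (q = 0): c_0 = sigma^2 = 4, c_k = 0 for k >= 1.
Equations for k = 0, 1, 2 (AR order 2, c_2 = 0):
  (E0) gamma(0) = phi_1 gamma(1) + phi_2 gamma(2) + c_0
  (E1) gamma(1) = phi_1 gamma(0) + phi_2 gamma(1) + c_1
  (E2) gamma(2) = phi_1 gamma(1) + phi_2 gamma(0)
From (E1): gamma(1) = A gamma(0) + B with
  A = phi_1 / (1 - phi_2) = 0.037 / 1.378 = 0.026851,   B = c_1 / (1 - phi_2) = 0 / 1.378 = 0.
Insert (E2) into (E0): gamma(0) (1 - phi_2^2) = phi_1 (1 + phi_2) gamma(1) + c_0.
  phi_1 (1 + phi_2) = (0.037)(0.622) = 0.023014,   1 - phi_2^2 = 0.857116.
Replace gamma(1) by A gamma(0) + B and collect gamma(0):
  gamma(0) [0.857116 - (0.023014)(0.026851)] = c_0 = 4
  gamma(0) * 0.856498 = 4
  gamma(0) = 4 / 0.856498 = 4.67018.
  gamma(1) = A gamma(0) = (0.026851)(4.67018) = 0.125397.
  gamma(2) = phi_1 gamma(1) + phi_2 gamma(0) = (0.037)(0.125397) + (-0.378)(4.67018) = -1.760688.
Therefore gamma(2) = -1.7607 (to 4 decimal places).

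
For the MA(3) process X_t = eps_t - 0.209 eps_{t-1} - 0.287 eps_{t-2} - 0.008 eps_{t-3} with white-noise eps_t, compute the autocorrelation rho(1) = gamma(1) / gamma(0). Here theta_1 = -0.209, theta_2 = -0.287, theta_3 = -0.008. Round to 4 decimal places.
\rho(1) = -0.1303

For an MA(q) process with theta_0 = 1, the autocovariance is
  gamma(k) = sigma^2 * sum_{i=0..q-k} theta_i * theta_{i+k},
and rho(k) = gamma(k) / gamma(0). Sigma^2 cancels.
  numerator   = (1)*(-0.209) + (-0.209)*(-0.287) + (-0.287)*(-0.008) = -0.146721.
  denominator = (1)^2 + (-0.209)^2 + (-0.287)^2 + (-0.008)^2 = 1.126114.
  rho(1) = -0.146721 / 1.126114 = -0.1303.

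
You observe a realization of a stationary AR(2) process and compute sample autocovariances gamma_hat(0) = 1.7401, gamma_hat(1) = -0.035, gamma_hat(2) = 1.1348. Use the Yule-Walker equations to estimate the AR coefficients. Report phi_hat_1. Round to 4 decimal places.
\hat\phi_{1} = -0.0070

The Yule-Walker equations for an AR(p) process read, in matrix form,
  Gamma_p phi = r_p,   with   (Gamma_p)_{ij} = gamma(|i - j|),
                       (r_p)_i = gamma(i),   i,j = 1..p.
Substitute the sample gammas (Toeplitz matrix and right-hand side of size 2):
  Gamma_p = [[1.7401, -0.035], [-0.035, 1.7401]]
  r_p     = [-0.035, 1.1348]
Written out:
  1.7401 phi_1 - 0.035 phi_2 = -0.035
  -0.035 phi_1 + 1.7401 phi_2 = 1.1348
Solve by Cramer's rule:
  det = gamma(0)^2 - gamma(1)^2 = (1.7401)^2 - (-0.035)^2 = 3.02794801 - 0.001225 = 3.02672301
  phi_hat_1 = [gamma(1) gamma(0) - gamma(1) gamma(2)] / det = [(-0.035)(1.7401) - (-0.035)(1.1348)] / 3.02672301 = -0.0211855 / 3.02672301 = -0.007
  phi_hat_2 = [gamma(0) gamma(2) - gamma(1)^2] / det = [(1.7401)(1.1348) - (-0.035)^2] / 3.02672301 = 1.97344048 / 3.02672301 = 0.652
So phi_hat = [-0.0070, 0.6520].
Therefore phi_hat_1 = -0.0070.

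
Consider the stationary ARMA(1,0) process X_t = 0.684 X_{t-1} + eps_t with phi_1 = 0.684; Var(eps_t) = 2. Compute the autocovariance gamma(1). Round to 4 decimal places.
\gamma(1) = 2.5707

Multiply the model equation by X_{t-k} and take expectations. With theta_0 = psi_0 = 1 and psi_j the MA(infinity) weights, this gives
  gamma(k) - sum_i phi_i gamma(k-i) = c_k,
  c_k = sigma^2 * sum_{j=k..q} theta_j psi_{j-k}   (c_k = 0 for k > q),
using gamma(-m) = gamma(m).
Pure AR (q = 0): c_0 = sigma^2 = 2, c_k = 0 for k >= 1.
Equations for k = 0 and k = 1 (AR order 1):
  gamma(0) = phi_1 gamma(1) + c_0
  gamma(1) = phi_1 gamma(0) + c_1
Substituting the second into the first: gamma(0) (1 - phi_1^2) = c_0 + phi_1 c_1, so
  gamma(0) = c_0 / (1 - phi_1^2) = 2 / (1 - (0.684)^2) = 2 / 0.532144 = 3.758381.
  gamma(1) = phi_1 gamma(0) = (0.684)(3.758381) = 2.570733.
Therefore gamma(1) = 2.5707 (to 4 decimal places).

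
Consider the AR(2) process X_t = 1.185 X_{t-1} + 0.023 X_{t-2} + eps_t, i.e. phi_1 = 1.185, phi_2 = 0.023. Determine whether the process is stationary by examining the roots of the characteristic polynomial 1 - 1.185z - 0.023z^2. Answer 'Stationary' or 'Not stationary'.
\text{Not stationary}

The AR(p) characteristic polynomial is P(z) = 1 - 1.185z - 0.023z^2.
Stationarity requires all roots to lie outside the unit circle, i.e. |z| > 1 for every root.
Set 1 + (-1.185) z + (-0.023) z^2 = 0, i.e. a z^2 + b z + c = 0 with a = -0.023, b = -1.185, c = 1.
Discriminant D = b^2 - 4ac = (-1.185)^2 - 4*(-0.023)*1 = 1.404225 - (-0.092) = 1.496225.
D >= 0, so the roots are real: z = (-b +/- sqrt(D)) / (2a) = (1.185 +/- 1.223203) / (-0.046).
  z_1 = (1.185 + 1.223203) / (-0.046) = -52.3522,   |z_1| = 52.3522.
  z_2 = (1.185 - 1.223203) / (-0.046) = 0.8305,   |z_2| = 0.8305.
Moduli of all roots: 52.3522, 0.8305.
All moduli strictly greater than 1? No.
Verdict: Not stationary.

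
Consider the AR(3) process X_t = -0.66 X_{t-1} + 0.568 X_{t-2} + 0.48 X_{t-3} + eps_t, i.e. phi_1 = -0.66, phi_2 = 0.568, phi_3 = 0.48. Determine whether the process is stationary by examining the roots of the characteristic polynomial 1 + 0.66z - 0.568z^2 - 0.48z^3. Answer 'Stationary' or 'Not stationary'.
\text{Stationary}

The AR(p) characteristic polynomial is P(z) = 1 + 0.66z - 0.568z^2 - 0.48z^3.
Stationarity requires all roots to lie outside the unit circle, i.e. |z| > 1 for every root.
Degree 3: look for a simple real root z0 first, then factor out (1 - z/z0) and solve the remaining quadratic.
Testing z0 = 1.25: P(1.25) = 1 + (0.66)(1.25) + (-0.568)(1.25)^2 + (-0.48)(1.25)^3
  = 1 + (0.825) + (-0.8875) + (-0.9375) = 0.  So z_0 = 1.25 is a root, |z_0| = 1.25.
Divide out the factor (1 - 0.8 z) = (1 - z/z0) (since 1/z0 = 0.8):
  P(z) = (1 - 0.8 z)(1 + (1.46) z + (0.6) z^2)
  [check: z-coef 1.46 - (0.8) = 0.66; z^2-coef 0.6 - (0.8)(1.46) = -0.568; z^3-coef -(0.8)(0.6) = -0.48.]
Remaining roots from the quadratic factor 1 + (1.46) z + (0.6) z^2:
  Set 1 + (1.46) z + (0.6) z^2 = 0, i.e. a z^2 + b z + c = 0 with a = 0.6, b = 1.46, c = 1.
  Discriminant D = b^2 - 4ac = (1.46)^2 - 4*(0.6)*1 = 2.1316 - (2.4) = -0.2684.
  D < 0, so the roots are the complex-conjugate pair z = (-b +/- i sqrt(-D)) / (2a) = -1.2167 +/- 0.4317i.
  For a conjugate pair |z|^2 = z * conj(z) = (product of roots) = c/a = 1/(0.6) = 1.666667, so |z| = sqrt(1.666667) = 1.291 for both roots.
Moduli of all roots: 1.2500, 1.2910, 1.2910.
All moduli strictly greater than 1? Yes.
Verdict: Stationary.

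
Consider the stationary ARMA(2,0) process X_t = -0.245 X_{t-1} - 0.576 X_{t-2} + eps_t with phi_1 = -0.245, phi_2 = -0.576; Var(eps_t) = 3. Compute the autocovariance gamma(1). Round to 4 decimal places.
\gamma(1) = -0.7152

Multiply the model equation by X_{t-k} and take expectations. With theta_0 = psi_0 = 1 and psi_j the MA(infinity) weights, this gives
  gamma(k) - sum_i phi_i gamma(k-i) = c_k,
  c_k = sigma^2 * sum_{j=k..q} theta_j psi_{j-k}   (c_k = 0 for k > q),
using gamma(-m) = gamma(m).
Pure AR (q = 0): c_0 = sigma^2 = 3, c_k = 0 for k >= 1.
Equations for k = 0, 1, 2 (AR order 2, c_2 = 0):
  (E0) gamma(0) = phi_1 gamma(1) + phi_2 gamma(2) + c_0
  (E1) gamma(1) = phi_1 gamma(0) + phi_2 gamma(1) + c_1
  (E2) gamma(2) = phi_1 gamma(1) + phi_2 gamma(0)
From (E1): gamma(1) = A gamma(0) + B with
  A = phi_1 / (1 - phi_2) = -0.245 / 1.576 = -0.155457,   B = c_1 / (1 - phi_2) = 0 / 1.576 = 0.
Insert (E2) into (E0): gamma(0) (1 - phi_2^2) = phi_1 (1 + phi_2) gamma(1) + c_0.
  phi_1 (1 + phi_2) = (-0.245)(0.424) = -0.10388,   1 - phi_2^2 = 0.668224.
Replace gamma(1) by A gamma(0) + B and collect gamma(0):
  gamma(0) [0.668224 - (-0.10388)(-0.155457)] = c_0 = 3
  gamma(0) * 0.652075 = 3
  gamma(0) = 3 / 0.652075 = 4.600697.
  gamma(1) = A gamma(0) = (-0.155457)(4.600697) = -0.71521.
Therefore gamma(1) = -0.7152 (to 4 decimal places).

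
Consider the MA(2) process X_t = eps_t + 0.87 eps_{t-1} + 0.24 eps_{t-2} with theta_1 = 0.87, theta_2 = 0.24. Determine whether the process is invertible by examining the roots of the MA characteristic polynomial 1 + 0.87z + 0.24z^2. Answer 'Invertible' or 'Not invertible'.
\text{Invertible}

The MA(q) characteristic polynomial is P(z) = 1 + 0.87z + 0.24z^2.
Invertibility requires all roots to lie outside the unit circle, i.e. |z| > 1 for every root.
Set 1 + (0.87) z + (0.24) z^2 = 0, i.e. a z^2 + b z + c = 0 with a = 0.24, b = 0.87, c = 1.
Discriminant D = b^2 - 4ac = (0.87)^2 - 4*(0.24)*1 = 0.7569 - (0.96) = -0.2031.
D < 0, so the roots are the complex-conjugate pair z = (-b +/- i sqrt(-D)) / (2a) = -1.8125 +/- 0.9389i.
For a conjugate pair |z|^2 = z * conj(z) = (product of roots) = c/a = 1/(0.24) = 4.166667, so |z| = sqrt(4.166667) = 2.0412 for both roots.
Moduli of all roots: 2.0412, 2.0412.
All moduli strictly greater than 1? Yes.
Verdict: Invertible.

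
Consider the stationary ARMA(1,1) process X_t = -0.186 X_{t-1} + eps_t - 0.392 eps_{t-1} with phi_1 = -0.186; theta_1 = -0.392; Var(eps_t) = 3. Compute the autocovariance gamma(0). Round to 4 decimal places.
\gamma(0) = 4.0382

Multiply the model equation by X_{t-k} and take expectations. With theta_0 = psi_0 = 1 and psi_j the MA(infinity) weights, this gives
  gamma(k) - sum_i phi_i gamma(k-i) = c_k,
  c_k = sigma^2 * sum_{j=k..q} theta_j psi_{j-k}   (c_k = 0 for k > q),
using gamma(-m) = gamma(m).
psi-weights needed (psi_j = theta_j + sum_i phi_i psi_{j-i}):
  psi_1 = theta_1 + phi_1 = -0.392 + (-0.186) = -0.578
Right-hand sides:
  c_0 = sigma^2 (1 + theta_1 psi_1) = 3 * (1 + (-0.392)(-0.578)) = 3 * 1.226576 = 3.679728
  c_1 = sigma^2 theta_1 = 3 * (-0.392) = -1.176
  c_2 = 0
Equations for k = 0 and k = 1 (AR order 1):
  gamma(0) = phi_1 gamma(1) + c_0
  gamma(1) = phi_1 gamma(0) + c_1
Substituting the second into the first: gamma(0) (1 - phi_1^2) = c_0 + phi_1 c_1, so
  gamma(0) = (c_0 + phi_1 c_1) / (1 - phi_1^2) = (3.679728 + (-0.186)(-1.176)) / (1 - (-0.186)^2) = 3.898464 / 0.965404 = 4.038168.
Therefore gamma(0) = 4.0382 (to 4 decimal places).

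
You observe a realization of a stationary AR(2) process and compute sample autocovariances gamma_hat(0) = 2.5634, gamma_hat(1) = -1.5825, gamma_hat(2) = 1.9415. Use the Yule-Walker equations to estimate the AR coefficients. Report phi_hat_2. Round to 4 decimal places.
\hat\phi_{2} = 0.6080

The Yule-Walker equations for an AR(p) process read, in matrix form,
  Gamma_p phi = r_p,   with   (Gamma_p)_{ij} = gamma(|i - j|),
                       (r_p)_i = gamma(i),   i,j = 1..p.
Substitute the sample gammas (Toeplitz matrix and right-hand side of size 2):
  Gamma_p = [[2.5634, -1.5825], [-1.5825, 2.5634]]
  r_p     = [-1.5825, 1.9415]
Written out:
  2.5634 phi_1 - 1.5825 phi_2 = -1.5825
  -1.5825 phi_1 + 2.5634 phi_2 = 1.9415
Solve by Cramer's rule:
  det = gamma(0)^2 - gamma(1)^2 = (2.5634)^2 - (-1.5825)^2 = 6.57101956 - 2.50430625 = 4.06671331
  phi_hat_1 = [gamma(1) gamma(0) - gamma(1) gamma(2)] / det = [(-1.5825)(2.5634) - (-1.5825)(1.9415)] / 4.06671331 = -0.98415675 / 4.06671331 = -0.242
  phi_hat_2 = [gamma(0) gamma(2) - gamma(1)^2] / det = [(2.5634)(1.9415) - (-1.5825)^2] / 4.06671331 = 2.47253485 / 4.06671331 = 0.608
So phi_hat = [-0.2420, 0.6080].
Therefore phi_hat_2 = 0.6080.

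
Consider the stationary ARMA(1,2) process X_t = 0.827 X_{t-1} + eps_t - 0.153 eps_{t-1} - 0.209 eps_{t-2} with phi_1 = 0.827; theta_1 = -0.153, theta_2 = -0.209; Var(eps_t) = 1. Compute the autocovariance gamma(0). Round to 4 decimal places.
\gamma(0) = 1.8383

Multiply the model equation by X_{t-k} and take expectations. With theta_0 = psi_0 = 1 and psi_j the MA(infinity) weights, this gives
  gamma(k) - sum_i phi_i gamma(k-i) = c_k,
  c_k = sigma^2 * sum_{j=k..q} theta_j psi_{j-k}   (c_k = 0 for k > q),
using gamma(-m) = gamma(m).
psi-weights needed (psi_j = theta_j + sum_i phi_i psi_{j-i}):
  psi_1 = theta_1 + phi_1 = -0.153 + (0.827) = 0.674
  psi_2 = theta_2 + phi_1 psi_1 = -0.209 + (0.827)(0.674) = 0.348398
Right-hand sides:
  c_0 = sigma^2 (1 + theta_1 psi_1 + theta_2 psi_2) = 1 * (1 + (-0.153)(0.674) + (-0.209)(0.348398)) = 1 * 0.824063 = 0.824063
  c_1 = sigma^2 (theta_1 + theta_2 psi_1) = 1 * (-0.153 + (-0.209)(0.674)) = -0.293866
  c_2 = sigma^2 theta_2 = 1 * (-0.209) = -0.209
Equations for k = 0 and k = 1 (AR order 1):
  gamma(0) = phi_1 gamma(1) + c_0
  gamma(1) = phi_1 gamma(0) + c_1
Substituting the second into the first: gamma(0) (1 - phi_1^2) = c_0 + phi_1 c_1, so
  gamma(0) = (c_0 + phi_1 c_1) / (1 - phi_1^2) = (0.824063 + (0.827)(-0.293866)) / (1 - (0.827)^2) = 0.581036 / 0.316071 = 1.838307.
Therefore gamma(0) = 1.8383 (to 4 decimal places).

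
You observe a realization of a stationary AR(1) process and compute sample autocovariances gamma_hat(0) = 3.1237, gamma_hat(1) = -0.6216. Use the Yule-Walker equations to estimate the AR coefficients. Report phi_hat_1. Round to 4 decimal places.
\hat\phi_{1} = -0.1990

The Yule-Walker equations for an AR(p) process read, in matrix form,
  Gamma_p phi = r_p,   with   (Gamma_p)_{ij} = gamma(|i - j|),
                       (r_p)_i = gamma(i),   i,j = 1..p.
Substitute the sample gammas (Toeplitz matrix and right-hand side of size 1):
  Gamma_p = [[3.1237]]
  r_p     = [-0.6216]
With p = 1 this is the single equation gamma(0) phi_1 = gamma(1):
  phi_hat_1 = gamma(1) / gamma(0) = -0.6216 / 3.1237 = -0.1990.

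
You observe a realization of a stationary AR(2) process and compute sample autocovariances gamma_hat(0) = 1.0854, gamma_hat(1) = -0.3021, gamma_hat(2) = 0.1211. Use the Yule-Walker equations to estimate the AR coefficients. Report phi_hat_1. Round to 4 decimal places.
\hat\phi_{1} = -0.2680

The Yule-Walker equations for an AR(p) process read, in matrix form,
  Gamma_p phi = r_p,   with   (Gamma_p)_{ij} = gamma(|i - j|),
                       (r_p)_i = gamma(i),   i,j = 1..p.
Substitute the sample gammas (Toeplitz matrix and right-hand side of size 2):
  Gamma_p = [[1.0854, -0.3021], [-0.3021, 1.0854]]
  r_p     = [-0.3021, 0.1211]
Written out:
  1.0854 phi_1 - 0.3021 phi_2 = -0.3021
  -0.3021 phi_1 + 1.0854 phi_2 = 0.1211
Solve by Cramer's rule:
  det = gamma(0)^2 - gamma(1)^2 = (1.0854)^2 - (-0.3021)^2 = 1.17809316 - 0.09126441 = 1.08682875
  phi_hat_1 = [gamma(1) gamma(0) - gamma(1) gamma(2)] / det = [(-0.3021)(1.0854) - (-0.3021)(0.1211)] / 1.08682875 = -0.29131503 / 1.08682875 = -0.268
  phi_hat_2 = [gamma(0) gamma(2) - gamma(1)^2] / det = [(1.0854)(0.1211) - (-0.3021)^2] / 1.08682875 = 0.04017753 / 1.08682875 = 0.037
So phi_hat = [-0.2680, 0.0370].
Therefore phi_hat_1 = -0.2680.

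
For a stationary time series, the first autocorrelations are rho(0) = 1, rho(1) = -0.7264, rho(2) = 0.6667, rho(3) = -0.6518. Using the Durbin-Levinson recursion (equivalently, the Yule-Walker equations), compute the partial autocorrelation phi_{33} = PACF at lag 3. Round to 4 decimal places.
\phi_{33} = -0.2231

The PACF at lag k is phi_{kk}, the last component of the solution
to the Yule-Walker system G_k phi = r_k where
  (G_k)_{ij} = rho(|i - j|), (r_k)_i = rho(i), i,j = 1..k.
Equivalently, Durbin-Levinson gives phi_{kk} iteratively:
  phi_{11} = rho(1)
  phi_{kk} = [rho(k) - sum_{j=1..k-1} phi_{k-1,j} rho(k-j)]
            / [1 - sum_{j=1..k-1} phi_{k-1,j} rho(j)],
  phi_{k,j} = phi_{k-1,j} - phi_{kk} phi_{k-1,k-j},  j = 1..k-1.
Step k = 1:
  phi_11 = rho(1) = -0.7264.
Step k = 2:
  phi_22 = [rho(2) - phi_11 rho(1)] / [1 - phi_11 rho(1)] = [0.6667 - (-0.7264)(-0.7264)] / [1 - (-0.7264)(-0.7264)]
         = 0.13904304 / 0.47234304 = 0.294369.
  Update: phi_21 = phi_11 - phi_22 phi_11 = -0.7264 - (0.294369)(-0.7264) = -0.512571.
Step k = 3:
  phi_33 = [rho(3) - phi_21 rho(2) - phi_22 rho(1)] / [1 - phi_21 rho(1) - phi_22 rho(2)]
    numerator   = -0.6518 - (-0.512571)(0.6667) - (0.294369)(-0.7264) = -0.09623976
    denominator = 1 - (-0.512571)(-0.7264) - (0.294369)(0.6667) = 0.43141311
  phi_33 = -0.09623976 / 0.43141311 = -0.2231.
Therefore phi_{33} = -0.2231.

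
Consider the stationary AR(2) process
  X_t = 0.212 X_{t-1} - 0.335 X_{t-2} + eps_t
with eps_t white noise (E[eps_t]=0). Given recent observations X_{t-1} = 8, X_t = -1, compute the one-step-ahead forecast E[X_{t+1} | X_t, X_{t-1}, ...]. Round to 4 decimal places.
E[X_{t+1} \mid \mathcal F_t] = -2.8920

For an AR(p) model X_t = c + sum_i phi_i X_{t-i} + eps_t, the
one-step-ahead conditional mean is
  E[X_{t+1} | X_t, ...] = c + sum_i phi_i X_{t+1-i}.
Substitute known values:
  E[X_{t+1} | ...] = (0.212) * (-1) + (-0.335) * (8)
                   = -2.8920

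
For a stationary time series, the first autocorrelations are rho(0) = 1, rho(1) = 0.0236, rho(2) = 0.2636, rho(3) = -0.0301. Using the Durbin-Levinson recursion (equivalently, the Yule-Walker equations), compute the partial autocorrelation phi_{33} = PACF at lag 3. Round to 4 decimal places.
\phi_{33} = -0.0440

The PACF at lag k is phi_{kk}, the last component of the solution
to the Yule-Walker system G_k phi = r_k where
  (G_k)_{ij} = rho(|i - j|), (r_k)_i = rho(i), i,j = 1..k.
Equivalently, Durbin-Levinson gives phi_{kk} iteratively:
  phi_{11} = rho(1)
  phi_{kk} = [rho(k) - sum_{j=1..k-1} phi_{k-1,j} rho(k-j)]
            / [1 - sum_{j=1..k-1} phi_{k-1,j} rho(j)],
  phi_{k,j} = phi_{k-1,j} - phi_{kk} phi_{k-1,k-j},  j = 1..k-1.
Step k = 1:
  phi_11 = rho(1) = 0.0236.
Step k = 2:
  phi_22 = [rho(2) - phi_11 rho(1)] / [1 - phi_11 rho(1)] = [0.2636 - (0.0236)(0.0236)] / [1 - (0.0236)(0.0236)]
         = 0.26304304 / 0.99944304 = 0.26319.
  Update: phi_21 = phi_11 - phi_22 phi_11 = 0.0236 - (0.26319)(0.0236) = 0.017389.
Step k = 3:
  phi_33 = [rho(3) - phi_21 rho(2) - phi_22 rho(1)] / [1 - phi_21 rho(1) - phi_22 rho(2)]
    numerator   = -0.0301 - (0.017389)(0.2636) - (0.26319)(0.0236) = -0.04089494
    denominator = 1 - (0.017389)(0.0236) - (0.26319)(0.2636) = 0.93021284
  phi_33 = -0.04089494 / 0.93021284 = -0.044.
Therefore phi_{33} = -0.0440.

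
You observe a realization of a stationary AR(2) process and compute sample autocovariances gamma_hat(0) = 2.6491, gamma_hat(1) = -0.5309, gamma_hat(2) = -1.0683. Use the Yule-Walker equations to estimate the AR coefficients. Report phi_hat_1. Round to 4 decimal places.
\hat\phi_{1} = -0.2930

The Yule-Walker equations for an AR(p) process read, in matrix form,
  Gamma_p phi = r_p,   with   (Gamma_p)_{ij} = gamma(|i - j|),
                       (r_p)_i = gamma(i),   i,j = 1..p.
Substitute the sample gammas (Toeplitz matrix and right-hand side of size 2):
  Gamma_p = [[2.6491, -0.5309], [-0.5309, 2.6491]]
  r_p     = [-0.5309, -1.0683]
Written out:
  2.6491 phi_1 - 0.5309 phi_2 = -0.5309
  -0.5309 phi_1 + 2.6491 phi_2 = -1.0683
Solve by Cramer's rule:
  det = gamma(0)^2 - gamma(1)^2 = (2.6491)^2 - (-0.5309)^2 = 7.01773081 - 0.28185481 = 6.735876
  phi_hat_1 = [gamma(1) gamma(0) - gamma(1) gamma(2)] / det = [(-0.5309)(2.6491) - (-0.5309)(-1.0683)] / 6.735876 = -1.97356766 / 6.735876 = -0.293
  phi_hat_2 = [gamma(0) gamma(2) - gamma(1)^2] / det = [(2.6491)(-1.0683) - (-0.5309)^2] / 6.735876 = -3.11188834 / 6.735876 = -0.462
So phi_hat = [-0.2930, -0.4620].
Therefore phi_hat_1 = -0.2930.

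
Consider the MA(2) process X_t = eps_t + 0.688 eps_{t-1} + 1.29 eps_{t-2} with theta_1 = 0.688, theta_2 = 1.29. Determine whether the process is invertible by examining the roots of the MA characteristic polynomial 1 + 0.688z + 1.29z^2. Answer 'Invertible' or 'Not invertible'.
\text{Not invertible}

The MA(q) characteristic polynomial is P(z) = 1 + 0.688z + 1.29z^2.
Invertibility requires all roots to lie outside the unit circle, i.e. |z| > 1 for every root.
Set 1 + (0.688) z + (1.29) z^2 = 0, i.e. a z^2 + b z + c = 0 with a = 1.29, b = 0.688, c = 1.
Discriminant D = b^2 - 4ac = (0.688)^2 - 4*(1.29)*1 = 0.473344 - (5.16) = -4.686656.
D < 0, so the roots are the complex-conjugate pair z = (-b +/- i sqrt(-D)) / (2a) = -0.2667 +/- 0.8391i.
For a conjugate pair |z|^2 = z * conj(z) = (product of roots) = c/a = 1/(1.29) = 0.775194, so |z| = sqrt(0.775194) = 0.8805 for both roots.
Moduli of all roots: 0.8805, 0.8805.
All moduli strictly greater than 1? No.
Verdict: Not invertible.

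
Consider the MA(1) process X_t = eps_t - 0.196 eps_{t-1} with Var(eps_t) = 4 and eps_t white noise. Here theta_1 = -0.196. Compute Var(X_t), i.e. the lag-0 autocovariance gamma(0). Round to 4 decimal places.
\gamma(0) = 4.1537

For an MA(q) process X_t = eps_t + sum_i theta_i eps_{t-i} with
Var(eps_t) = sigma^2, the variance is
  gamma(0) = sigma^2 * (1 + sum_i theta_i^2).
  sum_i theta_i^2 = (-0.196)^2 = 0.038416.
  gamma(0) = 4 * (1 + 0.038416) = 4 * 1.038416 = 4.153664, which rounds to 4.1537.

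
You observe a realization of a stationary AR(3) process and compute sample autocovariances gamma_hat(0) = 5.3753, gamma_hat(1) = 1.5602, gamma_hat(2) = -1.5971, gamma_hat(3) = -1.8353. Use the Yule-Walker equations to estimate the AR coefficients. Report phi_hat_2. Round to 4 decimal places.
\hat\phi_{2} = -0.3630

The Yule-Walker equations for an AR(p) process read, in matrix form,
  Gamma_p phi = r_p,   with   (Gamma_p)_{ij} = gamma(|i - j|),
                       (r_p)_i = gamma(i),   i,j = 1..p.
Substitute the sample gammas (Toeplitz matrix and right-hand side of size 3):
  Gamma_p = [[5.3753, 1.5602, -1.5971], [1.5602, 5.3753, 1.5602], [-1.5971, 1.5602, 5.3753]]
  r_p     = [1.5602, -1.5971, -1.8353]
Written out (R1..R3):
  (R1) 5.3753 phi_1 + 1.5602 phi_2 - 1.5971 phi_3 = 1.5602
  (R2) 1.5602 phi_1 + 5.3753 phi_2 + 1.5602 phi_3 = -1.5971
  (R3) -1.5971 phi_1 + 1.5602 phi_2 + 5.3753 phi_3 = -1.8353
Gaussian elimination:
  R2 <- R2 - (1.5602/5.3753) R1 = R2 - (0.290254) R1:  4.922446 phi_2 + 2.023764 phi_3 = -2.049954
  R3 <- R3 - (-1.5971/5.3753) R1 = R3 - (-0.297118) R1:  2.023764 phi_2 + 4.900772 phi_3 = -1.371736
  R3 <- R3 - (2.023764/4.922446) R2 = R3 - (0.41113) R2:  4.068743 phi_3 = -0.528939
Back-substitution:
  phi_hat_3 = -0.528939 / 4.068743 = -0.130001
  phi_hat_2 = (-2.049954 - (2.023764)(-0.130001)) / 4.922446 = -0.363003
  phi_hat_1 = (1.5602 - (1.5602)(-0.363003) - (-1.5971)(-0.130001)) / 5.3753 = 0.356991
So phi_hat = [0.3570, -0.3630, -0.1300].
Therefore phi_hat_2 = -0.3630.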